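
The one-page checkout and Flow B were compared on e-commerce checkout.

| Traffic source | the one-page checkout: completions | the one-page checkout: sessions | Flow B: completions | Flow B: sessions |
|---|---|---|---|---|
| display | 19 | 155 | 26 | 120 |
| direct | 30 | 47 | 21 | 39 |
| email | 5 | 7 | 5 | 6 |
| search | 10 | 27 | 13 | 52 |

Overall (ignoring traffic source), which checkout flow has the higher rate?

Display: the one-page checkout 19/155 = 12.3%, Flow B 26/120 = 21.7% → Flow B
Direct: the one-page checkout 30/47 = 63.8%, Flow B 21/39 = 53.8% → the one-page checkout
Email: the one-page checkout 5/7 = 71.4%, Flow B 5/6 = 83.3% → Flow B
Search: the one-page checkout 10/27 = 37.0%, Flow B 13/52 = 25.0% → the one-page checkout
Overall: the one-page checkout 64/236 = 27.1%, Flow B 65/217 = 30.0% → Flow B
(Neither sweeps every traffic group, but Flow B has the higher pooled rate.)

Flow B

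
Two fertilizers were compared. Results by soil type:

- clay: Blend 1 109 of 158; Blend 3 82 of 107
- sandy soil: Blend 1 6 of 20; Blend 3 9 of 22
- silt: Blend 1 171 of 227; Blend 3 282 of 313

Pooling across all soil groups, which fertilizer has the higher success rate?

Blend 3

Clay: Blend 1 109/158 = 69.0%, Blend 3 82/107 = 76.6% → Blend 3
Sandy soil: Blend 1 6/20 = 30.0%, Blend 3 9/22 = 40.9% → Blend 3
Silt: Blend 1 171/227 = 75.3%, Blend 3 282/313 = 90.1% → Blend 3
Overall: Blend 1 286/405 = 70.6%, Blend 3 373/442 = 84.4% → Blend 3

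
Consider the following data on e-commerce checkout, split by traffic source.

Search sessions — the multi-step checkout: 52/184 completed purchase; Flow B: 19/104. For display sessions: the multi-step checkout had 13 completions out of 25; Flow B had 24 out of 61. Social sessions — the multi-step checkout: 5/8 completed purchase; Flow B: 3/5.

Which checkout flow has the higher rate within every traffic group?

Search: the multi-step checkout 52/184 = 28.3%, Flow B 19/104 = 18.3% → the multi-step checkout
Display: the multi-step checkout 13/25 = 52.0%, Flow B 24/61 = 39.3% → the multi-step checkout
Social: the multi-step checkout 5/8 = 62.5%, Flow B 3/5 = 60.0% → the multi-step checkout
The multi-step checkout has the higher rate in all 3 groups.

the multi-step checkout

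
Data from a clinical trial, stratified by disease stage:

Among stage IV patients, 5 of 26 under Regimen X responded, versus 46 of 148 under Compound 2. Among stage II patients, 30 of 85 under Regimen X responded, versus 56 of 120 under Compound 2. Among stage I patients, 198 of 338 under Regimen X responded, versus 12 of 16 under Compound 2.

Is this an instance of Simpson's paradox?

Stage IV: Regimen X 5/26 = 19.2%, Compound 2 46/148 = 31.1% → Compound 2
Stage II: Regimen X 30/85 = 35.3%, Compound 2 56/120 = 46.7% → Compound 2
Stage I: Regimen X 198/338 = 58.6%, Compound 2 12/16 = 75.0% → Compound 2
Overall: Regimen X 233/449 = 51.9%, Compound 2 114/284 = 40.1% → Regimen X
Compound 2 wins each disease group but Regimen X wins overall — the comparison reverses. Compound 2's patients skew toward stage IV, which has a lower base rate.

Yes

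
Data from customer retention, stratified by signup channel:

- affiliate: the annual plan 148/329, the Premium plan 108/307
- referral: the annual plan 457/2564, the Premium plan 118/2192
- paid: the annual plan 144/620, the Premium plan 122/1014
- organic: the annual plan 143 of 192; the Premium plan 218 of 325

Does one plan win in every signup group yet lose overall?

No

Affiliate: the annual plan 148/329 = 45.0%, the Premium plan 108/307 = 35.2% → the annual plan
Referral: the annual plan 457/2564 = 17.8%, the Premium plan 118/2192 = 5.4% → the annual plan
Paid: the annual plan 144/620 = 23.2%, the Premium plan 122/1014 = 12.0% → the annual plan
Organic: the annual plan 143/192 = 74.5%, the Premium plan 218/325 = 67.1% → the annual plan
Overall: the annual plan 892/3705 = 24.1%, the Premium plan 566/3838 = 14.7% → the annual plan
The annual plan wins overall and in every signup group — no reversal.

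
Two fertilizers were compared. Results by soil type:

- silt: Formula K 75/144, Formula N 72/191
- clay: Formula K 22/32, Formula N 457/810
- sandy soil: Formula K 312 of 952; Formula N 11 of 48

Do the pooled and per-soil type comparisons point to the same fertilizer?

No

Silt: Formula K 75/144 = 52.1%, Formula N 72/191 = 37.7% → Formula K
Clay: Formula K 22/32 = 68.8%, Formula N 457/810 = 56.4% → Formula K
Sandy soil: Formula K 312/952 = 32.8%, Formula N 11/48 = 22.9% → Formula K
Overall: Formula K 409/1128 = 36.3%, Formula N 540/1049 = 51.5% → Formula N
Formula K wins each soil group but Formula N wins overall — the comparison reverses. Formula K's plots skew toward sandy soil, which has a lower base rate.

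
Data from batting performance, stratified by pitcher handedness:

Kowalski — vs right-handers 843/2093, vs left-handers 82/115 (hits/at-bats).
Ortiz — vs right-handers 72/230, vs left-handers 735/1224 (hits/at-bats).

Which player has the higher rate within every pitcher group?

Kowalski

Vs right-handers: Kowalski 843/2093 = 40.3%, Ortiz 72/230 = 31.3% → Kowalski
Vs left-handers: Kowalski 82/115 = 71.3%, Ortiz 735/1224 = 60.0% → Kowalski
Kowalski has the higher rate in both groups.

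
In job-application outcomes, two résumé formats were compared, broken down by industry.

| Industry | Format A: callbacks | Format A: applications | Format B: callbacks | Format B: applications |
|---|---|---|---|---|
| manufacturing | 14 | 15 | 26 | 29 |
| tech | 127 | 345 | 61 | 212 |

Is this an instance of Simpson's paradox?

Manufacturing: Format A 14/15 = 93.3%, Format B 26/29 = 89.7% → Format A
Tech: Format A 127/345 = 36.8%, Format B 61/212 = 28.8% → Format A
Overall: Format A 141/360 = 39.2%, Format B 87/241 = 36.1% → Format A
Format A wins overall and in every industry group — no reversal.

No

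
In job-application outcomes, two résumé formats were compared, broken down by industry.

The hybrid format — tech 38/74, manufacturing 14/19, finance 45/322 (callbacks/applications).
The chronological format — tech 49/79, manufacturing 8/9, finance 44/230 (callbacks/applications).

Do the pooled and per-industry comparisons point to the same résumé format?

Tech: the hybrid format 38/74 = 51.4%, the chronological format 49/79 = 62.0% → the chronological format
Manufacturing: the hybrid format 14/19 = 73.7%, the chronological format 8/9 = 88.9% → the chronological format
Finance: the hybrid format 45/322 = 14.0%, the chronological format 44/230 = 19.1% → the chronological format
Overall: the hybrid format 97/415 = 23.4%, the chronological format 101/318 = 31.8% → the chronological format
The chronological format wins overall and in every industry group — no reversal.

Yes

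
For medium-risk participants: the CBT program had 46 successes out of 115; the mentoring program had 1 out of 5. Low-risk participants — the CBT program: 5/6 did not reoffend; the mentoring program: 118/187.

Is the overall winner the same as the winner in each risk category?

Medium-risk: the CBT program 46/115 = 40.0%, the mentoring program 1/5 = 20.0% → the CBT program
Low-risk: the CBT program 5/6 = 83.3%, the mentoring program 118/187 = 63.1% → the CBT program
Overall: the CBT program 51/121 = 42.1%, the mentoring program 119/192 = 62.0% → the mentoring program
The CBT program wins each risk group but the mentoring program wins overall — the comparison reverses. The CBT program's participants skew toward medium-risk, which has a lower base rate.

No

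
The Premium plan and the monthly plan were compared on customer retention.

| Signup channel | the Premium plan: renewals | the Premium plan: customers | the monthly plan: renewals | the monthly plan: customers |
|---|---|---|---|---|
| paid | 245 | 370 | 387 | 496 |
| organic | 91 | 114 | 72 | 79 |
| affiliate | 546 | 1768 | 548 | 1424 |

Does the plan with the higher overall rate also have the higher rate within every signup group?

Paid: the Premium plan 245/370 = 66.2%, the monthly plan 387/496 = 78.0% → the monthly plan
Organic: the Premium plan 91/114 = 79.8%, the monthly plan 72/79 = 91.1% → the monthly plan
Affiliate: the Premium plan 546/1768 = 30.9%, the monthly plan 548/1424 = 38.5% → the monthly plan
Overall: the Premium plan 882/2252 = 39.2%, the monthly plan 1007/1999 = 50.4% → the monthly plan
The monthly plan wins overall and in every signup group — no reversal.

Yes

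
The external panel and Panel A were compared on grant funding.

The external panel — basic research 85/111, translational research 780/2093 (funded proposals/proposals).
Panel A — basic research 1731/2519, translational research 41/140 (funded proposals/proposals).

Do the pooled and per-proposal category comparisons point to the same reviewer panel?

No

Basic research: the external panel 85/111 = 76.6%, Panel A 1731/2519 = 68.7% → the external panel
Translational research: the external panel 780/2093 = 37.3%, Panel A 41/140 = 29.3% → the external panel
Overall: the external panel 865/2204 = 39.2%, Panel A 1772/2659 = 66.6% → Panel A
The external panel wins each proposal group but Panel A wins overall — the comparison reverses. The external panel's proposals skew toward translational research, which has a lower base rate.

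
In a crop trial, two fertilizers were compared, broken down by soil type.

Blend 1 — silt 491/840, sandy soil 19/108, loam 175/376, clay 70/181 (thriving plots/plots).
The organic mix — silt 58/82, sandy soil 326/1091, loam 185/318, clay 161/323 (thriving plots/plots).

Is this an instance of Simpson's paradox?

Yes

Silt: Blend 1 491/840 = 58.5%, the organic mix 58/82 = 70.7% → the organic mix
Sandy soil: Blend 1 19/108 = 17.6%, the organic mix 326/1091 = 29.9% → the organic mix
Loam: Blend 1 175/376 = 46.5%, the organic mix 185/318 = 58.2% → the organic mix
Clay: Blend 1 70/181 = 38.7%, the organic mix 161/323 = 49.8% → the organic mix
Overall: Blend 1 755/1505 = 50.2%, the organic mix 730/1814 = 40.2% → Blend 1
The organic mix wins each soil group but Blend 1 wins overall — the comparison reverses. The organic mix's plots skew toward sandy soil, which has a lower base rate.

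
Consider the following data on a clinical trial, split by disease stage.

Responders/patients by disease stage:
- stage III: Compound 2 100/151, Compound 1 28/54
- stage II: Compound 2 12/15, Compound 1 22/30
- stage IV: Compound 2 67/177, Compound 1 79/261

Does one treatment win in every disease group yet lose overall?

Stage III: Compound 2 100/151 = 66.2%, Compound 1 28/54 = 51.9% → Compound 2
Stage II: Compound 2 12/15 = 80.0%, Compound 1 22/30 = 73.3% → Compound 2
Stage IV: Compound 2 67/177 = 37.9%, Compound 1 79/261 = 30.3% → Compound 2
Overall: Compound 2 179/343 = 52.2%, Compound 1 129/345 = 37.4% → Compound 2
Compound 2 wins overall and in every disease group — no reversal.

No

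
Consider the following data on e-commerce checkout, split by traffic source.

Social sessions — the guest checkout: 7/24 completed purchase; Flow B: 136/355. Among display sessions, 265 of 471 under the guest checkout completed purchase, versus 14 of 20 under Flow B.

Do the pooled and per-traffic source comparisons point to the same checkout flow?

No

Social: the guest checkout 7/24 = 29.2%, Flow B 136/355 = 38.3% → Flow B
Display: the guest checkout 265/471 = 56.3%, Flow B 14/20 = 70.0% → Flow B
Overall: the guest checkout 272/495 = 54.9%, Flow B 150/375 = 40.0% → the guest checkout
Flow B wins each traffic group but the guest checkout wins overall — the comparison reverses. Flow B's sessions skew toward social, which has a lower base rate.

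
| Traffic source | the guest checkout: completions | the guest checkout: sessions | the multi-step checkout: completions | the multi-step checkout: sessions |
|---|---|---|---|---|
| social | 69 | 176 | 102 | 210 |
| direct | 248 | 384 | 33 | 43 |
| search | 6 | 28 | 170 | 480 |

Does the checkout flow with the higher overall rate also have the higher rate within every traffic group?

No

Social: the guest checkout 69/176 = 39.2%, the multi-step checkout 102/210 = 48.6% → the multi-step checkout
Direct: the guest checkout 248/384 = 64.6%, the multi-step checkout 33/43 = 76.7% → the multi-step checkout
Search: the guest checkout 6/28 = 21.4%, the multi-step checkout 170/480 = 35.4% → the multi-step checkout
Overall: the guest checkout 323/588 = 54.9%, the multi-step checkout 305/733 = 41.6% → the guest checkout
The multi-step checkout wins each traffic group but the guest checkout wins overall — the comparison reverses. The multi-step checkout's sessions skew toward search, which has a lower base rate.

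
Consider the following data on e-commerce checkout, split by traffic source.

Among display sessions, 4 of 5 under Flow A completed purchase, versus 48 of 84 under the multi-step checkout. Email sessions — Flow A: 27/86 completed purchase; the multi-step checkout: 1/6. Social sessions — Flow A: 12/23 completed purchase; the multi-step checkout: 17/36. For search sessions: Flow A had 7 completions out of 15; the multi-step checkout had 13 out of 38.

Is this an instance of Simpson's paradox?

Display: Flow A 4/5 = 80.0%, the multi-step checkout 48/84 = 57.1% → Flow A
Email: Flow A 27/86 = 31.4%, the multi-step checkout 1/6 = 16.7% → Flow A
Social: Flow A 12/23 = 52.2%, the multi-step checkout 17/36 = 47.2% → Flow A
Search: Flow A 7/15 = 46.7%, the multi-step checkout 13/38 = 34.2% → Flow A
Overall: Flow A 50/129 = 38.8%, the multi-step checkout 79/164 = 48.2% → the multi-step checkout
Flow A wins each traffic group but the multi-step checkout wins overall — the comparison reverses. Flow A's sessions skew toward email, which has a lower base rate.

Yes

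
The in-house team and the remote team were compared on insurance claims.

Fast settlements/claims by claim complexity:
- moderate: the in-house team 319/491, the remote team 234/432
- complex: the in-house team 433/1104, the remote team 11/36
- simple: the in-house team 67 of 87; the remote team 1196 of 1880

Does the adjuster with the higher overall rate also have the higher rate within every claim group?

No

Moderate: the in-house team 319/491 = 65.0%, the remote team 234/432 = 54.2% → the in-house team
Complex: the in-house team 433/1104 = 39.2%, the remote team 11/36 = 30.6% → the in-house team
Simple: the in-house team 67/87 = 77.0%, the remote team 1196/1880 = 63.6% → the in-house team
Overall: the in-house team 819/1682 = 48.7%, the remote team 1441/2348 = 61.4% → the remote team
The in-house team wins each claim group but the remote team wins overall — the comparison reverses. The in-house team's claims skew toward complex, which has a lower base rate.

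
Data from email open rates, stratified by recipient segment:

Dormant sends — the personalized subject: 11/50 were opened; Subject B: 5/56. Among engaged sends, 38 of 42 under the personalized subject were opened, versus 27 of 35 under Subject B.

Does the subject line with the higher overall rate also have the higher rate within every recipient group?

Yes

Dormant: the personalized subject 11/50 = 22.0%, Subject B 5/56 = 8.9% → the personalized subject
Engaged: the personalized subject 38/42 = 90.5%, Subject B 27/35 = 77.1% → the personalized subject
Overall: the personalized subject 49/92 = 53.3%, Subject B 32/91 = 35.2% → the personalized subject
The personalized subject wins overall and in every recipient group — no reversal.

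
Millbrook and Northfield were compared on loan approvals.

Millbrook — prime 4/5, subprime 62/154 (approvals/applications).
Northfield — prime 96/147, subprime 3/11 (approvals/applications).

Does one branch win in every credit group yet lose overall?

Yes

Prime: Millbrook 4/5 = 80.0%, Northfield 96/147 = 65.3% → Millbrook
Subprime: Millbrook 62/154 = 40.3%, Northfield 3/11 = 27.3% → Millbrook
Overall: Millbrook 66/159 = 41.5%, Northfield 99/158 = 62.7% → Northfield
Millbrook wins each credit group but Northfield wins overall — the comparison reverses. Millbrook's applications skew toward subprime, which has a lower base rate.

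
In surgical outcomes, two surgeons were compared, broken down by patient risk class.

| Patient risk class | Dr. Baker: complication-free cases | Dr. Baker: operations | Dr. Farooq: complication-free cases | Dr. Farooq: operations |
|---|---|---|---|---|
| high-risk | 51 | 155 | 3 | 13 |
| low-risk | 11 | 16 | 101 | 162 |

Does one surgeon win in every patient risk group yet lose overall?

High-risk: Dr. Baker 51/155 = 32.9%, Dr. Farooq 3/13 = 23.1% → Dr. Baker
Low-risk: Dr. Baker 11/16 = 68.8%, Dr. Farooq 101/162 = 62.3% → Dr. Baker
Overall: Dr. Baker 62/171 = 36.3%, Dr. Farooq 104/175 = 59.4% → Dr. Farooq
Dr. Baker wins each patient risk group but Dr. Farooq wins overall — the comparison reverses. Dr. Baker's operations skew toward high-risk, which has a lower base rate.

Yes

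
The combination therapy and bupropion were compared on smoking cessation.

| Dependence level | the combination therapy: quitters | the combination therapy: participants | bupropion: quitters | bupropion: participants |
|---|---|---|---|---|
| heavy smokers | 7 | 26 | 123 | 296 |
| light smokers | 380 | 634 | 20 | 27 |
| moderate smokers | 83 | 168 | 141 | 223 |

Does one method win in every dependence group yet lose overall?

Yes

Heavy smokers: the combination therapy 7/26 = 26.9%, bupropion 123/296 = 41.6% → bupropion
Light smokers: the combination therapy 380/634 = 59.9%, bupropion 20/27 = 74.1% → bupropion
Moderate smokers: the combination therapy 83/168 = 49.4%, bupropion 141/223 = 63.2% → bupropion
Overall: the combination therapy 470/828 = 56.8%, bupropion 284/546 = 52.0% → the combination therapy
Bupropion wins each dependence group but the combination therapy wins overall — the comparison reverses. Bupropion's participants skew toward heavy smokers, which has a lower base rate.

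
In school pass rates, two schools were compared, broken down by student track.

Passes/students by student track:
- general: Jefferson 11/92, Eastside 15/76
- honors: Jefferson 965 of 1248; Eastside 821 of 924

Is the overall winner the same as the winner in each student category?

Yes

General: Jefferson 11/92 = 12.0%, Eastside 15/76 = 19.7% → Eastside
Honors: Jefferson 965/1248 = 77.3%, Eastside 821/924 = 88.9% → Eastside
Overall: Jefferson 976/1340 = 72.8%, Eastside 836/1000 = 83.6% → Eastside
Eastside wins overall and in every student group — no reversal.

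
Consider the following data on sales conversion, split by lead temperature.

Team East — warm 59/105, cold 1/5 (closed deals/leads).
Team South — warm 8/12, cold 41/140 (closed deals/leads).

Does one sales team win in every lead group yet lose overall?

Warm: Team East 59/105 = 56.2%, Team South 8/12 = 66.7% → Team South
Cold: Team East 1/5 = 20.0%, Team South 41/140 = 29.3% → Team South
Overall: Team East 60/110 = 54.5%, Team South 49/152 = 32.2% → Team East
Team South wins each lead group but Team East wins overall — the comparison reverses. Team South's leads skew toward cold, which has a lower base rate.

Yes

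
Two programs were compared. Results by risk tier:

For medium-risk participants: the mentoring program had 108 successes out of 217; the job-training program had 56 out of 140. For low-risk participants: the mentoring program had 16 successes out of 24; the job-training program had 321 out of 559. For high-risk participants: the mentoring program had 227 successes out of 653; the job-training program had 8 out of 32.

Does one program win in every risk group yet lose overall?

Yes

Medium-risk: the mentoring program 108/217 = 49.8%, the job-training program 56/140 = 40.0% → the mentoring program
Low-risk: the mentoring program 16/24 = 66.7%, the job-training program 321/559 = 57.4% → the mentoring program
High-risk: the mentoring program 227/653 = 34.8%, the job-training program 8/32 = 25.0% → the mentoring program
Overall: the mentoring program 351/894 = 39.3%, the job-training program 385/731 = 52.7% → the job-training program
The mentoring program wins each risk group but the job-training program wins overall — the comparison reverses. The mentoring program's participants skew toward high-risk, which has a lower base rate.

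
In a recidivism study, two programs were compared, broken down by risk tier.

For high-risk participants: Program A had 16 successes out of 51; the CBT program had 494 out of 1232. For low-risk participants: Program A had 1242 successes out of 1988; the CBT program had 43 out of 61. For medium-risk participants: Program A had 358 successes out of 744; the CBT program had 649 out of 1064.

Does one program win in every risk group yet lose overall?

High-risk: Program A 16/51 = 31.4%, the CBT program 494/1232 = 40.1% → the CBT program
Low-risk: Program A 1242/1988 = 62.5%, the CBT program 43/61 = 70.5% → the CBT program
Medium-risk: Program A 358/744 = 48.1%, the CBT program 649/1064 = 61.0% → the CBT program
Overall: Program A 1616/2783 = 58.1%, the CBT program 1186/2357 = 50.3% → Program A
The CBT program wins each risk group but Program A wins overall — the comparison reverses. The CBT program's participants skew toward high-risk, which has a lower base rate.

Yes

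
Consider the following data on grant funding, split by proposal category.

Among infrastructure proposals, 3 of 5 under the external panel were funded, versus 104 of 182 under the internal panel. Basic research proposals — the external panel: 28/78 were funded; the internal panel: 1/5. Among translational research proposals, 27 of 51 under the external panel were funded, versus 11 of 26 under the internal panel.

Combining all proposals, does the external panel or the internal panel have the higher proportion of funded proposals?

Infrastructure: the external panel 3/5 = 60.0%, the internal panel 104/182 = 57.1% → the external panel
Basic research: the external panel 28/78 = 35.9%, the internal panel 1/5 = 20.0% → the external panel
Translational research: the external panel 27/51 = 52.9%, the internal panel 11/26 = 42.3% → the external panel
Overall: the external panel 58/134 = 43.3%, the internal panel 116/213 = 54.5% → the internal panel
(The external panel wins every proposal group but the internal panel wins overall — the external panel's proposals skew toward the low-rate basic research group.)

the internal panel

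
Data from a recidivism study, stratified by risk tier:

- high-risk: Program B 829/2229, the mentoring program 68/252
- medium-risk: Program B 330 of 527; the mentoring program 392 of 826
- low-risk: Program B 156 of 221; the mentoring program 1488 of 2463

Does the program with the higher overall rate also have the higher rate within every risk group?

High-risk: Program B 829/2229 = 37.2%, the mentoring program 68/252 = 27.0% → Program B
Medium-risk: Program B 330/527 = 62.6%, the mentoring program 392/826 = 47.5% → Program B
Low-risk: Program B 156/221 = 70.6%, the mentoring program 1488/2463 = 60.4% → Program B
Overall: Program B 1315/2977 = 44.2%, the mentoring program 1948/3541 = 55.0% → the mentoring program
Program B wins each risk group but the mentoring program wins overall — the comparison reverses. Program B's participants skew toward high-risk, which has a lower base rate.

No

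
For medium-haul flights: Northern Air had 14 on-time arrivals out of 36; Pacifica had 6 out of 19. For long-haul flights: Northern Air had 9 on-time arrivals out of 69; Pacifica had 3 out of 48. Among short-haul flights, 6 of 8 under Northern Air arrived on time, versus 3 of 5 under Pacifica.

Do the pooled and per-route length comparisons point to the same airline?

Yes

Medium-haul: Northern Air 14/36 = 38.9%, Pacifica 6/19 = 31.6% → Northern Air
Long-haul: Northern Air 9/69 = 13.0%, Pacifica 3/48 = 6.2% → Northern Air
Short-haul: Northern Air 6/8 = 75.0%, Pacifica 3/5 = 60.0% → Northern Air
Overall: Northern Air 29/113 = 25.7%, Pacifica 12/72 = 16.7% → Northern Air
Northern Air wins overall and in every route group — no reversal.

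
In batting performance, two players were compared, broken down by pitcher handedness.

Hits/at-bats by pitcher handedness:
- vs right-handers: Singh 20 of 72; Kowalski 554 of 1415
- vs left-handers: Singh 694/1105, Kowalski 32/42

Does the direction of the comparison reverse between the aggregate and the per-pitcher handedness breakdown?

Vs right-handers: Singh 20/72 = 27.8%, Kowalski 554/1415 = 39.2% → Kowalski
Vs left-handers: Singh 694/1105 = 62.8%, Kowalski 32/42 = 76.2% → Kowalski
Overall: Singh 714/1177 = 60.7%, Kowalski 586/1457 = 40.2% → Singh
Kowalski wins each pitcher group but Singh wins overall — the comparison reverses. Kowalski's at-bats skew toward vs right-handers, which has a lower base rate.

Yes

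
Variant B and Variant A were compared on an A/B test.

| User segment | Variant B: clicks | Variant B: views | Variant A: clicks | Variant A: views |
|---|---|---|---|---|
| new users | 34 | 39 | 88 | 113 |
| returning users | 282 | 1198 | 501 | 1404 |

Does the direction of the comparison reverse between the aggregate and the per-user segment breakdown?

New users: Variant B 34/39 = 87.2%, Variant A 88/113 = 77.9% → Variant B
Returning users: Variant B 282/1198 = 23.5%, Variant A 501/1404 = 35.7% → Variant A
Overall: Variant B 316/1237 = 25.5%, Variant A 589/1517 = 38.8% → Variant A
Neither sweeps: Variant B wins 1 of 2 groups, Variant A wins 1. Variant A wins overall but not every group — no Simpson reversal.

No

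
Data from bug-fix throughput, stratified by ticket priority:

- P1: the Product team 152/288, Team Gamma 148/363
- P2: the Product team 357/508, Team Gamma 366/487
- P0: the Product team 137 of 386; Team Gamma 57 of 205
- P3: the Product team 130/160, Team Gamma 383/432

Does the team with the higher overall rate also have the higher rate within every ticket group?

P1: the Product team 152/288 = 52.8%, Team Gamma 148/363 = 40.8% → the Product team
P2: the Product team 357/508 = 70.3%, Team Gamma 366/487 = 75.2% → Team Gamma
P0: the Product team 137/386 = 35.5%, Team Gamma 57/205 = 27.8% → the Product team
P3: the Product team 130/160 = 81.2%, Team Gamma 383/432 = 88.7% → Team Gamma
Overall: the Product team 776/1342 = 57.8%, Team Gamma 954/1487 = 64.2% → Team Gamma
Neither sweeps: the Product team wins 2 of 4 groups, Team Gamma wins 2. Team Gamma wins overall but not every group — no Simpson reversal.

No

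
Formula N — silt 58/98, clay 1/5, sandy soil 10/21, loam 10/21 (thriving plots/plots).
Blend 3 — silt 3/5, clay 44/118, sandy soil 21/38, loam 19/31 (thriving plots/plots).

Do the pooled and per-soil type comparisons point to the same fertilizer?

No

Silt: Formula N 58/98 = 59.2%, Blend 3 3/5 = 60.0% → Blend 3
Clay: Formula N 1/5 = 20.0%, Blend 3 44/118 = 37.3% → Blend 3
Sandy soil: Formula N 10/21 = 47.6%, Blend 3 21/38 = 55.3% → Blend 3
Loam: Formula N 10/21 = 47.6%, Blend 3 19/31 = 61.3% → Blend 3
Overall: Formula N 79/145 = 54.5%, Blend 3 87/192 = 45.3% → Formula N
Blend 3 wins each soil group but Formula N wins overall — the comparison reverses. Blend 3's plots skew toward clay, which has a lower base rate.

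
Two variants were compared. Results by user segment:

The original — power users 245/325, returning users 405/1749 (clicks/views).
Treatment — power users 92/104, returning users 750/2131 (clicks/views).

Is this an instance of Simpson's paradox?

No

Power users: the original 245/325 = 75.4%, Treatment 92/104 = 88.5% → Treatment
Returning users: the original 405/1749 = 23.2%, Treatment 750/2131 = 35.2% → Treatment
Overall: the original 650/2074 = 31.3%, Treatment 842/2235 = 37.7% → Treatment
Treatment wins overall and in every user group — no reversal.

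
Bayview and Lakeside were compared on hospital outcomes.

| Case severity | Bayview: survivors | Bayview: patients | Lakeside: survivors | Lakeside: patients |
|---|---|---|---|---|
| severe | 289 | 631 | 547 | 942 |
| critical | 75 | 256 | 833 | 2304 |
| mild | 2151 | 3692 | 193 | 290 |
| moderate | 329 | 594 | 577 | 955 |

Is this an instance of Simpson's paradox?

Yes

Severe: Bayview 289/631 = 45.8%, Lakeside 547/942 = 58.1% → Lakeside
Critical: Bayview 75/256 = 29.3%, Lakeside 833/2304 = 36.2% → Lakeside
Mild: Bayview 2151/3692 = 58.3%, Lakeside 193/290 = 66.6% → Lakeside
Moderate: Bayview 329/594 = 55.4%, Lakeside 577/955 = 60.4% → Lakeside
Overall: Bayview 2844/5173 = 55.0%, Lakeside 2150/4491 = 47.9% → Bayview
Lakeside wins each case group but Bayview wins overall — the comparison reverses. Lakeside's patients skew toward critical, which has a lower base rate.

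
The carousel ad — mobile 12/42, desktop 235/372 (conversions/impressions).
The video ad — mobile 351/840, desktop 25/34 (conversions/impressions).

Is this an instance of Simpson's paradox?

Yes

Mobile: the carousel ad 12/42 = 28.6%, the video ad 351/840 = 41.8% → the video ad
Desktop: the carousel ad 235/372 = 63.2%, the video ad 25/34 = 73.5% → the video ad
Overall: the carousel ad 247/414 = 59.7%, the video ad 376/874 = 43.0% → the carousel ad
The video ad wins each device group but the carousel ad wins overall — the comparison reverses. The video ad's impressions skew toward mobile, which has a lower base rate.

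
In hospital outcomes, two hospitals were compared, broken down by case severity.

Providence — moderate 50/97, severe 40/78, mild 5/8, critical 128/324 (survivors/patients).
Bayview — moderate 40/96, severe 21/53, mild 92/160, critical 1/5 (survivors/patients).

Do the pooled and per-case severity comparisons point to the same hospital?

Moderate: Providence 50/97 = 51.5%, Bayview 40/96 = 41.7% → Providence
Severe: Providence 40/78 = 51.3%, Bayview 21/53 = 39.6% → Providence
Mild: Providence 5/8 = 62.5%, Bayview 92/160 = 57.5% → Providence
Critical: Providence 128/324 = 39.5%, Bayview 1/5 = 20.0% → Providence
Overall: Providence 223/507 = 44.0%, Bayview 154/314 = 49.0% → Bayview
Providence wins each case group but Bayview wins overall — the comparison reverses. Providence's patients skew toward critical, which has a lower base rate.

No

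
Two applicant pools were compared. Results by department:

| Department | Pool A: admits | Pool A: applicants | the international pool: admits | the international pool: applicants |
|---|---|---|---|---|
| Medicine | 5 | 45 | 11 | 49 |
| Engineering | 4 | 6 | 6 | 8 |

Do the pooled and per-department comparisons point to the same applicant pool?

Medicine: Pool A 5/45 = 11.1%, the international pool 11/49 = 22.4% → the international pool
Engineering: Pool A 4/6 = 66.7%, the international pool 6/8 = 75.0% → the international pool
Overall: Pool A 9/51 = 17.6%, the international pool 17/57 = 29.8% → the international pool
The international pool wins overall and in every department group — no reversal.

Yes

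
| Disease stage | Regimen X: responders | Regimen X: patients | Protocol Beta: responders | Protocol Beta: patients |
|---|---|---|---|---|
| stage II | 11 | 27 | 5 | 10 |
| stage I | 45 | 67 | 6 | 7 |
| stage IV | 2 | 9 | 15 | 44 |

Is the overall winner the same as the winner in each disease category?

No

Stage II: Regimen X 11/27 = 40.7%, Protocol Beta 5/10 = 50.0% → Protocol Beta
Stage I: Regimen X 45/67 = 67.2%, Protocol Beta 6/7 = 85.7% → Protocol Beta
Stage IV: Regimen X 2/9 = 22.2%, Protocol Beta 15/44 = 34.1% → Protocol Beta
Overall: Regimen X 58/103 = 56.3%, Protocol Beta 26/61 = 42.6% → Regimen X
Protocol Beta wins each disease group but Regimen X wins overall — the comparison reverses. Protocol Beta's patients skew toward stage IV, which has a lower base rate.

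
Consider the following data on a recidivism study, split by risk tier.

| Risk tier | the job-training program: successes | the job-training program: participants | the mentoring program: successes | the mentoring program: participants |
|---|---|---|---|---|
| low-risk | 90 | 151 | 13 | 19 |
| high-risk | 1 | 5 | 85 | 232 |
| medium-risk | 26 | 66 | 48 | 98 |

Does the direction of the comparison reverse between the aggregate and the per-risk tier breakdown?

Low-risk: the job-training program 90/151 = 59.6%, the mentoring program 13/19 = 68.4% → the mentoring program
High-risk: the job-training program 1/5 = 20.0%, the mentoring program 85/232 = 36.6% → the mentoring program
Medium-risk: the job-training program 26/66 = 39.4%, the mentoring program 48/98 = 49.0% → the mentoring program
Overall: the job-training program 117/222 = 52.7%, the mentoring program 146/349 = 41.8% → the job-training program
The mentoring program wins each risk group but the job-training program wins overall — the comparison reverses. The mentoring program's participants skew toward high-risk, which has a lower base rate.

Yes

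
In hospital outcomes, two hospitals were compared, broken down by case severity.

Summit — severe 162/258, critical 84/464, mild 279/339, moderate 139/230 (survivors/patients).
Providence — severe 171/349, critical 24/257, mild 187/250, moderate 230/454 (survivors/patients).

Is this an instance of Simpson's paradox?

Severe: Summit 162/258 = 62.8%, Providence 171/349 = 49.0% → Summit
Critical: Summit 84/464 = 18.1%, Providence 24/257 = 9.3% → Summit
Mild: Summit 279/339 = 82.3%, Providence 187/250 = 74.8% → Summit
Moderate: Summit 139/230 = 60.4%, Providence 230/454 = 50.7% → Summit
Overall: Summit 664/1291 = 51.4%, Providence 612/1310 = 46.7% → Summit
Summit wins overall and in every case group — no reversal.

No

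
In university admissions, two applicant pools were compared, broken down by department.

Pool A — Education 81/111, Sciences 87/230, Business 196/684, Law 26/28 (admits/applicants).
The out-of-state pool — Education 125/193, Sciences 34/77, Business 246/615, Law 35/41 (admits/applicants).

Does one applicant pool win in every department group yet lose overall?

Education: Pool A 81/111 = 73.0%, the out-of-state pool 125/193 = 64.8% → Pool A
Sciences: Pool A 87/230 = 37.8%, the out-of-state pool 34/77 = 44.2% → the out-of-state pool
Business: Pool A 196/684 = 28.7%, the out-of-state pool 246/615 = 40.0% → the out-of-state pool
Law: Pool A 26/28 = 92.9%, the out-of-state pool 35/41 = 85.4% → Pool A
Overall: Pool A 390/1053 = 37.0%, the out-of-state pool 440/926 = 47.5% → the out-of-state pool
Neither sweeps: Pool A wins 2 of 4 groups, the out-of-state pool wins 2. The out-of-state pool wins overall but not every group — no Simpson reversal.

No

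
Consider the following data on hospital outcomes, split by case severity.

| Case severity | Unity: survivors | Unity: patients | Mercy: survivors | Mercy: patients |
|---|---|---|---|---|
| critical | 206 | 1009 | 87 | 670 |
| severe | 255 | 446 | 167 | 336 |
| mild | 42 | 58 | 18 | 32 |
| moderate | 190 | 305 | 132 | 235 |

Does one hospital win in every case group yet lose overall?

Critical: Unity 206/1009 = 20.4%, Mercy 87/670 = 13.0% → Unity
Severe: Unity 255/446 = 57.2%, Mercy 167/336 = 49.7% → Unity
Mild: Unity 42/58 = 72.4%, Mercy 18/32 = 56.2% → Unity
Moderate: Unity 190/305 = 62.3%, Mercy 132/235 = 56.2% → Unity
Overall: Unity 693/1818 = 38.1%, Mercy 404/1273 = 31.7% → Unity
Unity wins overall and in every case group — no reversal.

No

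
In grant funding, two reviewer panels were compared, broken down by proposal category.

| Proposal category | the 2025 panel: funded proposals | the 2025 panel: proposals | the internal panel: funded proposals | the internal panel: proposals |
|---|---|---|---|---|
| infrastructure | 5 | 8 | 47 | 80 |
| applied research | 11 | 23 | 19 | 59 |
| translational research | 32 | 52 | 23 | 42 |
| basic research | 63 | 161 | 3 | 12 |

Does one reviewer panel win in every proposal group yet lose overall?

Infrastructure: the 2025 panel 5/8 = 62.5%, the internal panel 47/80 = 58.8% → the 2025 panel
Applied research: the 2025 panel 11/23 = 47.8%, the internal panel 19/59 = 32.2% → the 2025 panel
Translational research: the 2025 panel 32/52 = 61.5%, the internal panel 23/42 = 54.8% → the 2025 panel
Basic research: the 2025 panel 63/161 = 39.1%, the internal panel 3/12 = 25.0% → the 2025 panel
Overall: the 2025 panel 111/244 = 45.5%, the internal panel 92/193 = 47.7% → the internal panel
The 2025 panel wins each proposal group but the internal panel wins overall — the comparison reverses. The 2025 panel's proposals skew toward basic research, which has a lower base rate.

Yes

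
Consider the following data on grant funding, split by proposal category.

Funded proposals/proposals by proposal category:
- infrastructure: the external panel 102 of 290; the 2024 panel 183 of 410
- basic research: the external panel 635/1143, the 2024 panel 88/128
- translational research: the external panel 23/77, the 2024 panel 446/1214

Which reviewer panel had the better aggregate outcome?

the external panel

Infrastructure: the external panel 102/290 = 35.2%, the 2024 panel 183/410 = 44.6% → the 2024 panel
Basic research: the external panel 635/1143 = 55.6%, the 2024 panel 88/128 = 68.8% → the 2024 panel
Translational research: the external panel 23/77 = 29.9%, the 2024 panel 446/1214 = 36.7% → the 2024 panel
Overall: the external panel 760/1510 = 50.3%, the 2024 panel 717/1752 = 40.9% → the external panel
(The 2024 panel wins every proposal group but the external panel wins overall — the 2024 panel's proposals skew toward the low-rate translational research group.)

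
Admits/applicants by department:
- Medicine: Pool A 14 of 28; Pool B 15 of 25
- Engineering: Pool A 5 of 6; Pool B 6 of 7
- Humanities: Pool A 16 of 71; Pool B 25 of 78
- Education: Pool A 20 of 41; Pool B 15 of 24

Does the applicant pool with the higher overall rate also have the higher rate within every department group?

Medicine: Pool A 14/28 = 50.0%, Pool B 15/25 = 60.0% → Pool B
Engineering: Pool A 5/6 = 83.3%, Pool B 6/7 = 85.7% → Pool B
Humanities: Pool A 16/71 = 22.5%, Pool B 25/78 = 32.1% → Pool B
Education: Pool A 20/41 = 48.8%, Pool B 15/24 = 62.5% → Pool B
Overall: Pool A 55/146 = 37.7%, Pool B 61/134 = 45.5% → Pool B
Pool B wins overall and in every department group — no reversal.

Yes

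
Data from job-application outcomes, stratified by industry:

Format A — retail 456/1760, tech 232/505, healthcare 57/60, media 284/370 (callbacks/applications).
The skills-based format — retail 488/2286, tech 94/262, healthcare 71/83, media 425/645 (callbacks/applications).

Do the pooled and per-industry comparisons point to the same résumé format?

Retail: Format A 456/1760 = 25.9%, the skills-based format 488/2286 = 21.3% → Format A
Tech: Format A 232/505 = 45.9%, the skills-based format 94/262 = 35.9% → Format A
Healthcare: Format A 57/60 = 95.0%, the skills-based format 71/83 = 85.5% → Format A
Media: Format A 284/370 = 76.8%, the skills-based format 425/645 = 65.9% → Format A
Overall: Format A 1029/2695 = 38.2%, the skills-based format 1078/3276 = 32.9% → Format A
Format A wins overall and in every industry group — no reversal.

Yes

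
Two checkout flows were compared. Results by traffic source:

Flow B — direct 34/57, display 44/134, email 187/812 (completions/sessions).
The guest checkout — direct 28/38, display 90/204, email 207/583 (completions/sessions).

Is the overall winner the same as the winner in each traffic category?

Direct: Flow B 34/57 = 59.6%, the guest checkout 28/38 = 73.7% → the guest checkout
Display: Flow B 44/134 = 32.8%, the guest checkout 90/204 = 44.1% → the guest checkout
Email: Flow B 187/812 = 23.0%, the guest checkout 207/583 = 35.5% → the guest checkout
Overall: Flow B 265/1003 = 26.4%, the guest checkout 325/825 = 39.4% → the guest checkout
The guest checkout wins overall and in every traffic group — no reversal.

Yes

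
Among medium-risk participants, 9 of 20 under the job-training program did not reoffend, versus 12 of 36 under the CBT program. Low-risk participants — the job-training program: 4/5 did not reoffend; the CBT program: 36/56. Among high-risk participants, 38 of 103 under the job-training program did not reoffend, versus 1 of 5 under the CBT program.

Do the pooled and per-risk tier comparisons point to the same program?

No

Medium-risk: the job-training program 9/20 = 45.0%, the CBT program 12/36 = 33.3% → the job-training program
Low-risk: the job-training program 4/5 = 80.0%, the CBT program 36/56 = 64.3% → the job-training program
High-risk: the job-training program 38/103 = 36.9%, the CBT program 1/5 = 20.0% → the job-training program
Overall: the job-training program 51/128 = 39.8%, the CBT program 49/97 = 50.5% → the CBT program
The job-training program wins each risk group but the CBT program wins overall — the comparison reverses. The job-training program's participants skew toward high-risk, which has a lower base rate.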